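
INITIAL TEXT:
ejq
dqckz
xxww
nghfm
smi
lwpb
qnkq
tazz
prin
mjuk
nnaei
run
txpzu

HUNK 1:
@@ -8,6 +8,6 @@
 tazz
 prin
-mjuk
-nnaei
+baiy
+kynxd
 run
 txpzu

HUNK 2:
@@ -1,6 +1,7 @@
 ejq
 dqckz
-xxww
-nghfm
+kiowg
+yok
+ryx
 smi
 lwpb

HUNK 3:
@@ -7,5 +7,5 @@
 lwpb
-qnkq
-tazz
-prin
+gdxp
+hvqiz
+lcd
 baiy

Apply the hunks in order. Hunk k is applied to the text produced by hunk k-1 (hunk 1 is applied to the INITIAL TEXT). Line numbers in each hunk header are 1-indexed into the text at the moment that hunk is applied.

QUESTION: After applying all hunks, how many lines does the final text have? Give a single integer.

Answer: 14

Derivation:
Hunk 1: at line 8 remove [mjuk,nnaei] add [baiy,kynxd] -> 13 lines: ejq dqckz xxww nghfm smi lwpb qnkq tazz prin baiy kynxd run txpzu
Hunk 2: at line 1 remove [xxww,nghfm] add [kiowg,yok,ryx] -> 14 lines: ejq dqckz kiowg yok ryx smi lwpb qnkq tazz prin baiy kynxd run txpzu
Hunk 3: at line 7 remove [qnkq,tazz,prin] add [gdxp,hvqiz,lcd] -> 14 lines: ejq dqckz kiowg yok ryx smi lwpb gdxp hvqiz lcd baiy kynxd run txpzu
Final line count: 14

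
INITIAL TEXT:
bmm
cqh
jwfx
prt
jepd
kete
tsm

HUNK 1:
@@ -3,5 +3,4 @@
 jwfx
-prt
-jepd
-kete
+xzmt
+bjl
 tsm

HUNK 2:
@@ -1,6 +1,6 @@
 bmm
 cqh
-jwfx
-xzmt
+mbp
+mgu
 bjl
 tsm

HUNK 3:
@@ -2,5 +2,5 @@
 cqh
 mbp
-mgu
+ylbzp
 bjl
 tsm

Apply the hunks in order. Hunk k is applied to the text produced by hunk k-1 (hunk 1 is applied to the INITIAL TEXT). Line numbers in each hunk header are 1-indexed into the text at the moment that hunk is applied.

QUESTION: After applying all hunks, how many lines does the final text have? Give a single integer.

Hunk 1: at line 3 remove [prt,jepd,kete] add [xzmt,bjl] -> 6 lines: bmm cqh jwfx xzmt bjl tsm
Hunk 2: at line 1 remove [jwfx,xzmt] add [mbp,mgu] -> 6 lines: bmm cqh mbp mgu bjl tsm
Hunk 3: at line 2 remove [mgu] add [ylbzp] -> 6 lines: bmm cqh mbp ylbzp bjl tsm
Final line count: 6

Answer: 6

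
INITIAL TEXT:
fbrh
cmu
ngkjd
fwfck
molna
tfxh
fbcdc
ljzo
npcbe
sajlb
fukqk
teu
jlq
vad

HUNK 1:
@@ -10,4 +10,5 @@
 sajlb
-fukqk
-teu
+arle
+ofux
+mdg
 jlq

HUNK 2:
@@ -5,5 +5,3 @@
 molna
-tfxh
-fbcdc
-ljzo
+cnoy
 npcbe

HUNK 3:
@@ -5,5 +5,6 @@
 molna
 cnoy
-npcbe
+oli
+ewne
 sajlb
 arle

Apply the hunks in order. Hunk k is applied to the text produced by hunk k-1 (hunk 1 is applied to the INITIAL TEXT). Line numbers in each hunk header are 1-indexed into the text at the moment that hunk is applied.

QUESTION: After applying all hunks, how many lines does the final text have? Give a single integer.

Answer: 14

Derivation:
Hunk 1: at line 10 remove [fukqk,teu] add [arle,ofux,mdg] -> 15 lines: fbrh cmu ngkjd fwfck molna tfxh fbcdc ljzo npcbe sajlb arle ofux mdg jlq vad
Hunk 2: at line 5 remove [tfxh,fbcdc,ljzo] add [cnoy] -> 13 lines: fbrh cmu ngkjd fwfck molna cnoy npcbe sajlb arle ofux mdg jlq vad
Hunk 3: at line 5 remove [npcbe] add [oli,ewne] -> 14 lines: fbrh cmu ngkjd fwfck molna cnoy oli ewne sajlb arle ofux mdg jlq vad
Final line count: 14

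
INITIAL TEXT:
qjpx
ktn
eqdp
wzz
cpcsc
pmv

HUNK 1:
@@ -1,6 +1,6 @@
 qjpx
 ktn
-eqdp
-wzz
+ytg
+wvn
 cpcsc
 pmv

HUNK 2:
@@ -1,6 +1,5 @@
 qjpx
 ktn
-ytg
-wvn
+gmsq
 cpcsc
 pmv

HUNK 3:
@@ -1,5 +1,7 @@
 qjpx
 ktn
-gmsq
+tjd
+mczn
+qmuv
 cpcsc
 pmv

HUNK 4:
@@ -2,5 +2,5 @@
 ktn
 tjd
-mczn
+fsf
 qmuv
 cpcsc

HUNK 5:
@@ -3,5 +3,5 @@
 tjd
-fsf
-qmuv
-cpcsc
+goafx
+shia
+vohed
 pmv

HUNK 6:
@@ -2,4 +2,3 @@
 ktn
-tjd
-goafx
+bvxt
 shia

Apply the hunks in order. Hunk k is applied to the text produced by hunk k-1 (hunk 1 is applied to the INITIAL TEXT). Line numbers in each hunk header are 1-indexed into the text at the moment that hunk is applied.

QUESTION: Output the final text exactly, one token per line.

Answer: qjpx
ktn
bvxt
shia
vohed
pmv

Derivation:
Hunk 1: at line 1 remove [eqdp,wzz] add [ytg,wvn] -> 6 lines: qjpx ktn ytg wvn cpcsc pmv
Hunk 2: at line 1 remove [ytg,wvn] add [gmsq] -> 5 lines: qjpx ktn gmsq cpcsc pmv
Hunk 3: at line 1 remove [gmsq] add [tjd,mczn,qmuv] -> 7 lines: qjpx ktn tjd mczn qmuv cpcsc pmv
Hunk 4: at line 2 remove [mczn] add [fsf] -> 7 lines: qjpx ktn tjd fsf qmuv cpcsc pmv
Hunk 5: at line 3 remove [fsf,qmuv,cpcsc] add [goafx,shia,vohed] -> 7 lines: qjpx ktn tjd goafx shia vohed pmv
Hunk 6: at line 2 remove [tjd,goafx] add [bvxt] -> 6 lines: qjpx ktn bvxt shia vohed pmv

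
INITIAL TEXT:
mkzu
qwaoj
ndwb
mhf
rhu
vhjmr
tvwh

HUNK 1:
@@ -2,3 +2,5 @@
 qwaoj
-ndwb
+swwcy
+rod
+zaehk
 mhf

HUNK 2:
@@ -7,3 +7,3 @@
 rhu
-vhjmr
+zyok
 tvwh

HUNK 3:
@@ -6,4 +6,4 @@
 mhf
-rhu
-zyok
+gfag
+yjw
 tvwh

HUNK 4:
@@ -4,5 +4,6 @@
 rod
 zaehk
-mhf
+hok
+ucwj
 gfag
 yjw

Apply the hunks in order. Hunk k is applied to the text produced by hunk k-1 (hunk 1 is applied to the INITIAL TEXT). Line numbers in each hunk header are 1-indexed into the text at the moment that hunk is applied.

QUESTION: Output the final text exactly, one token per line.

Hunk 1: at line 2 remove [ndwb] add [swwcy,rod,zaehk] -> 9 lines: mkzu qwaoj swwcy rod zaehk mhf rhu vhjmr tvwh
Hunk 2: at line 7 remove [vhjmr] add [zyok] -> 9 lines: mkzu qwaoj swwcy rod zaehk mhf rhu zyok tvwh
Hunk 3: at line 6 remove [rhu,zyok] add [gfag,yjw] -> 9 lines: mkzu qwaoj swwcy rod zaehk mhf gfag yjw tvwh
Hunk 4: at line 4 remove [mhf] add [hok,ucwj] -> 10 lines: mkzu qwaoj swwcy rod zaehk hok ucwj gfag yjw tvwh

Answer: mkzu
qwaoj
swwcy
rod
zaehk
hok
ucwj
gfag
yjw
tvwh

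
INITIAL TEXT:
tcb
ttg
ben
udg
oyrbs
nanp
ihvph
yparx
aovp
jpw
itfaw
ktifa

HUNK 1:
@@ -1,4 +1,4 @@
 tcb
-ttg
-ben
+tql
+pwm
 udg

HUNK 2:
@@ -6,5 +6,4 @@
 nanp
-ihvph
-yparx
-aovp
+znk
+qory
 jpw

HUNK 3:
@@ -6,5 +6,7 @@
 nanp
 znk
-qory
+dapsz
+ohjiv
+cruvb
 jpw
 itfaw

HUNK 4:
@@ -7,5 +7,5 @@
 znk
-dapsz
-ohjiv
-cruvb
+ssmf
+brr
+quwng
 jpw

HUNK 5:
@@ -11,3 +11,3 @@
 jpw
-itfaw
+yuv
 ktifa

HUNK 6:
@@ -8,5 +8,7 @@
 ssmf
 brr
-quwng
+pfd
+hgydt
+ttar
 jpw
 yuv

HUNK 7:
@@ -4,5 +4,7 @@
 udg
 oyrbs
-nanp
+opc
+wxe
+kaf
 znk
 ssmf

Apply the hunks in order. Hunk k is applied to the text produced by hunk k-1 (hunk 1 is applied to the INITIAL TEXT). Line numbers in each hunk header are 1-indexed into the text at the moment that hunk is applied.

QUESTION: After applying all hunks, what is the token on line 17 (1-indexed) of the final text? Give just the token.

Hunk 1: at line 1 remove [ttg,ben] add [tql,pwm] -> 12 lines: tcb tql pwm udg oyrbs nanp ihvph yparx aovp jpw itfaw ktifa
Hunk 2: at line 6 remove [ihvph,yparx,aovp] add [znk,qory] -> 11 lines: tcb tql pwm udg oyrbs nanp znk qory jpw itfaw ktifa
Hunk 3: at line 6 remove [qory] add [dapsz,ohjiv,cruvb] -> 13 lines: tcb tql pwm udg oyrbs nanp znk dapsz ohjiv cruvb jpw itfaw ktifa
Hunk 4: at line 7 remove [dapsz,ohjiv,cruvb] add [ssmf,brr,quwng] -> 13 lines: tcb tql pwm udg oyrbs nanp znk ssmf brr quwng jpw itfaw ktifa
Hunk 5: at line 11 remove [itfaw] add [yuv] -> 13 lines: tcb tql pwm udg oyrbs nanp znk ssmf brr quwng jpw yuv ktifa
Hunk 6: at line 8 remove [quwng] add [pfd,hgydt,ttar] -> 15 lines: tcb tql pwm udg oyrbs nanp znk ssmf brr pfd hgydt ttar jpw yuv ktifa
Hunk 7: at line 4 remove [nanp] add [opc,wxe,kaf] -> 17 lines: tcb tql pwm udg oyrbs opc wxe kaf znk ssmf brr pfd hgydt ttar jpw yuv ktifa
Final line 17: ktifa

Answer: ktifa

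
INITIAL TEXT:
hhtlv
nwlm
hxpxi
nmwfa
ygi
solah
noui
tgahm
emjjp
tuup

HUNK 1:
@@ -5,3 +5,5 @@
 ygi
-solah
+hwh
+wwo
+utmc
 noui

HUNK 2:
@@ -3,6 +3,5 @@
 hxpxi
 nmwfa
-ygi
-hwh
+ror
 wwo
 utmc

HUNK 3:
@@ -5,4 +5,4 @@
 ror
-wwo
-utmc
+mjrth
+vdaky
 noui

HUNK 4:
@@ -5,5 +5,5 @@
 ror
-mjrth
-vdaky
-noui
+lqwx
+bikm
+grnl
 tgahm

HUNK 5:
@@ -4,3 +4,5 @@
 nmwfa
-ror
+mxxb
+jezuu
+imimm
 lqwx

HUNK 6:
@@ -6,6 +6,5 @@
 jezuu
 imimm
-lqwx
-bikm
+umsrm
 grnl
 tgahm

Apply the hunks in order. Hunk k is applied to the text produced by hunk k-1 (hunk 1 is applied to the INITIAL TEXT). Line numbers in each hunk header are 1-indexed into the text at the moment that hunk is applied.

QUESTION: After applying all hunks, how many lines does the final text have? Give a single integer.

Answer: 12

Derivation:
Hunk 1: at line 5 remove [solah] add [hwh,wwo,utmc] -> 12 lines: hhtlv nwlm hxpxi nmwfa ygi hwh wwo utmc noui tgahm emjjp tuup
Hunk 2: at line 3 remove [ygi,hwh] add [ror] -> 11 lines: hhtlv nwlm hxpxi nmwfa ror wwo utmc noui tgahm emjjp tuup
Hunk 3: at line 5 remove [wwo,utmc] add [mjrth,vdaky] -> 11 lines: hhtlv nwlm hxpxi nmwfa ror mjrth vdaky noui tgahm emjjp tuup
Hunk 4: at line 5 remove [mjrth,vdaky,noui] add [lqwx,bikm,grnl] -> 11 lines: hhtlv nwlm hxpxi nmwfa ror lqwx bikm grnl tgahm emjjp tuup
Hunk 5: at line 4 remove [ror] add [mxxb,jezuu,imimm] -> 13 lines: hhtlv nwlm hxpxi nmwfa mxxb jezuu imimm lqwx bikm grnl tgahm emjjp tuup
Hunk 6: at line 6 remove [lqwx,bikm] add [umsrm] -> 12 lines: hhtlv nwlm hxpxi nmwfa mxxb jezuu imimm umsrm grnl tgahm emjjp tuup
Final line count: 12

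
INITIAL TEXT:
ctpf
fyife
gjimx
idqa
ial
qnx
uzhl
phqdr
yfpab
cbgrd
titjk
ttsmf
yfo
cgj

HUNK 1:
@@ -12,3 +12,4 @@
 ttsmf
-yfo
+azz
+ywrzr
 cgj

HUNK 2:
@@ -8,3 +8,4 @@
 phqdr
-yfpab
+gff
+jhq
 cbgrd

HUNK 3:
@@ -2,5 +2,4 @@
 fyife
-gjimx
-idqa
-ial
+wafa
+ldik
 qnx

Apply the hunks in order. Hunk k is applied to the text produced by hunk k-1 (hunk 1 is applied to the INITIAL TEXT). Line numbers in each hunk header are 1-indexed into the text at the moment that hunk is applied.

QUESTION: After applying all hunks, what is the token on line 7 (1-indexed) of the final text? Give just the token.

Answer: phqdr

Derivation:
Hunk 1: at line 12 remove [yfo] add [azz,ywrzr] -> 15 lines: ctpf fyife gjimx idqa ial qnx uzhl phqdr yfpab cbgrd titjk ttsmf azz ywrzr cgj
Hunk 2: at line 8 remove [yfpab] add [gff,jhq] -> 16 lines: ctpf fyife gjimx idqa ial qnx uzhl phqdr gff jhq cbgrd titjk ttsmf azz ywrzr cgj
Hunk 3: at line 2 remove [gjimx,idqa,ial] add [wafa,ldik] -> 15 lines: ctpf fyife wafa ldik qnx uzhl phqdr gff jhq cbgrd titjk ttsmf azz ywrzr cgj
Final line 7: phqdr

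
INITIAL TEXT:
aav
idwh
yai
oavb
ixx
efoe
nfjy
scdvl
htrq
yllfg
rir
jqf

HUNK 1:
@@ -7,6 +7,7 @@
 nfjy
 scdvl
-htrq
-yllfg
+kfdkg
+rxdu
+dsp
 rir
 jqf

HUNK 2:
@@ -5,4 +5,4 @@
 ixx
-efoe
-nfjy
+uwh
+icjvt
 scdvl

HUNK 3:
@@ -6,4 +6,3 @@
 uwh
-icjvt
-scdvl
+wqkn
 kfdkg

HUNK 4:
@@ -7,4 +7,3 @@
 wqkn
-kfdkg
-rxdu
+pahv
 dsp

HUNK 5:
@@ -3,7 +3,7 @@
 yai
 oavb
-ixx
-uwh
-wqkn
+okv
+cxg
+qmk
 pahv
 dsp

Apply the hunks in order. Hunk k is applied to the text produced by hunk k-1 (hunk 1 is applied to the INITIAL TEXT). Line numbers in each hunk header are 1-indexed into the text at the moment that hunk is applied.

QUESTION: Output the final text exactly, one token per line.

Answer: aav
idwh
yai
oavb
okv
cxg
qmk
pahv
dsp
rir
jqf

Derivation:
Hunk 1: at line 7 remove [htrq,yllfg] add [kfdkg,rxdu,dsp] -> 13 lines: aav idwh yai oavb ixx efoe nfjy scdvl kfdkg rxdu dsp rir jqf
Hunk 2: at line 5 remove [efoe,nfjy] add [uwh,icjvt] -> 13 lines: aav idwh yai oavb ixx uwh icjvt scdvl kfdkg rxdu dsp rir jqf
Hunk 3: at line 6 remove [icjvt,scdvl] add [wqkn] -> 12 lines: aav idwh yai oavb ixx uwh wqkn kfdkg rxdu dsp rir jqf
Hunk 4: at line 7 remove [kfdkg,rxdu] add [pahv] -> 11 lines: aav idwh yai oavb ixx uwh wqkn pahv dsp rir jqf
Hunk 5: at line 3 remove [ixx,uwh,wqkn] add [okv,cxg,qmk] -> 11 lines: aav idwh yai oavb okv cxg qmk pahv dsp rir jqf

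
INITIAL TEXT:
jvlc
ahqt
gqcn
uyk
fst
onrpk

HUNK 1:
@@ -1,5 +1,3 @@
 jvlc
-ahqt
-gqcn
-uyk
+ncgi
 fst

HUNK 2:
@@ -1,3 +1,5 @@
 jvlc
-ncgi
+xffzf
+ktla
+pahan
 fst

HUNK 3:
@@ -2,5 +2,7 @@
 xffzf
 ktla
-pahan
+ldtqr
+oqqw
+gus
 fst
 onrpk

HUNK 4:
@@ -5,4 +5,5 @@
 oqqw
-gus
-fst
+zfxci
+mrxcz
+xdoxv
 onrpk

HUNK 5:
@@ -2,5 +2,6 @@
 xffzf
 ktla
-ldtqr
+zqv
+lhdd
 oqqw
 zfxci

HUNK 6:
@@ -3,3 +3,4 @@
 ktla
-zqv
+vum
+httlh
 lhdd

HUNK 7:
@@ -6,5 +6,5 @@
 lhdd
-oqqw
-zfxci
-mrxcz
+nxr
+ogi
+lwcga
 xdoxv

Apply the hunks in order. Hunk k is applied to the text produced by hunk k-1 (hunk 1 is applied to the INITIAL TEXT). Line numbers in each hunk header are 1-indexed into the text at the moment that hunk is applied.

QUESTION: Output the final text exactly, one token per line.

Hunk 1: at line 1 remove [ahqt,gqcn,uyk] add [ncgi] -> 4 lines: jvlc ncgi fst onrpk
Hunk 2: at line 1 remove [ncgi] add [xffzf,ktla,pahan] -> 6 lines: jvlc xffzf ktla pahan fst onrpk
Hunk 3: at line 2 remove [pahan] add [ldtqr,oqqw,gus] -> 8 lines: jvlc xffzf ktla ldtqr oqqw gus fst onrpk
Hunk 4: at line 5 remove [gus,fst] add [zfxci,mrxcz,xdoxv] -> 9 lines: jvlc xffzf ktla ldtqr oqqw zfxci mrxcz xdoxv onrpk
Hunk 5: at line 2 remove [ldtqr] add [zqv,lhdd] -> 10 lines: jvlc xffzf ktla zqv lhdd oqqw zfxci mrxcz xdoxv onrpk
Hunk 6: at line 3 remove [zqv] add [vum,httlh] -> 11 lines: jvlc xffzf ktla vum httlh lhdd oqqw zfxci mrxcz xdoxv onrpk
Hunk 7: at line 6 remove [oqqw,zfxci,mrxcz] add [nxr,ogi,lwcga] -> 11 lines: jvlc xffzf ktla vum httlh lhdd nxr ogi lwcga xdoxv onrpk

Answer: jvlc
xffzf
ktla
vum
httlh
lhdd
nxr
ogi
lwcga
xdoxv
onrpk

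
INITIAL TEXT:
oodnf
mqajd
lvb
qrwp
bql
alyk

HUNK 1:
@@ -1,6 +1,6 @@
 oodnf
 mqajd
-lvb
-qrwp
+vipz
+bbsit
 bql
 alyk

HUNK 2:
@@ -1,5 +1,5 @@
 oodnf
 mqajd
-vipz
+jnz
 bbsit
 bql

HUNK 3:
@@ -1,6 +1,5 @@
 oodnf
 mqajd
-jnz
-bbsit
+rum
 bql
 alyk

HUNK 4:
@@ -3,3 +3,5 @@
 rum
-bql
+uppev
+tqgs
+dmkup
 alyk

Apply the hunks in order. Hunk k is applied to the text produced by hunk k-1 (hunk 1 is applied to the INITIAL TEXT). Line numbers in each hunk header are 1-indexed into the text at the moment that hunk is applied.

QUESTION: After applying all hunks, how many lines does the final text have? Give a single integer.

Answer: 7

Derivation:
Hunk 1: at line 1 remove [lvb,qrwp] add [vipz,bbsit] -> 6 lines: oodnf mqajd vipz bbsit bql alyk
Hunk 2: at line 1 remove [vipz] add [jnz] -> 6 lines: oodnf mqajd jnz bbsit bql alyk
Hunk 3: at line 1 remove [jnz,bbsit] add [rum] -> 5 lines: oodnf mqajd rum bql alyk
Hunk 4: at line 3 remove [bql] add [uppev,tqgs,dmkup] -> 7 lines: oodnf mqajd rum uppev tqgs dmkup alyk
Final line count: 7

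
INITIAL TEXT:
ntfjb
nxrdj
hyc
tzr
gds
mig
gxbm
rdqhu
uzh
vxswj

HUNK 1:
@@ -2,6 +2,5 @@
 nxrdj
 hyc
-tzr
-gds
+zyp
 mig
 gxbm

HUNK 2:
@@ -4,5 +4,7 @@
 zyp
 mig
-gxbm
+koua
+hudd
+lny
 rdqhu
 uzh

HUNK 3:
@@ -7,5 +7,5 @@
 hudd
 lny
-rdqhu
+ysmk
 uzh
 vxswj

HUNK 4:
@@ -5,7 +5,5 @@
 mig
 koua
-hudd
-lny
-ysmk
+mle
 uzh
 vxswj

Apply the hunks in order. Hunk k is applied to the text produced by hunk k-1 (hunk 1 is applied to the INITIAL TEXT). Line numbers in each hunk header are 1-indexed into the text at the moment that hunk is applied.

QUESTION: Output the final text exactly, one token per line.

Answer: ntfjb
nxrdj
hyc
zyp
mig
koua
mle
uzh
vxswj

Derivation:
Hunk 1: at line 2 remove [tzr,gds] add [zyp] -> 9 lines: ntfjb nxrdj hyc zyp mig gxbm rdqhu uzh vxswj
Hunk 2: at line 4 remove [gxbm] add [koua,hudd,lny] -> 11 lines: ntfjb nxrdj hyc zyp mig koua hudd lny rdqhu uzh vxswj
Hunk 3: at line 7 remove [rdqhu] add [ysmk] -> 11 lines: ntfjb nxrdj hyc zyp mig koua hudd lny ysmk uzh vxswj
Hunk 4: at line 5 remove [hudd,lny,ysmk] add [mle] -> 9 lines: ntfjb nxrdj hyc zyp mig koua mle uzh vxswj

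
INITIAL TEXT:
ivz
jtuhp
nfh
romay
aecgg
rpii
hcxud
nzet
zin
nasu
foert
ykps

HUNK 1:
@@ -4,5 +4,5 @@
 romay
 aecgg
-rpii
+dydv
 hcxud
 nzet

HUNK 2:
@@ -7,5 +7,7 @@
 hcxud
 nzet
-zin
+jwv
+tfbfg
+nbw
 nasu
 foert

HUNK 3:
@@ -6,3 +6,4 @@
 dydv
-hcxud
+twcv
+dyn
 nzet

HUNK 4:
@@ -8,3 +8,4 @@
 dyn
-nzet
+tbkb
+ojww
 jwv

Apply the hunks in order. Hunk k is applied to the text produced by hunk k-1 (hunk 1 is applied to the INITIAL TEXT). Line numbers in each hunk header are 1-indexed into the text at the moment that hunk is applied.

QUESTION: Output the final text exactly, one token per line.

Hunk 1: at line 4 remove [rpii] add [dydv] -> 12 lines: ivz jtuhp nfh romay aecgg dydv hcxud nzet zin nasu foert ykps
Hunk 2: at line 7 remove [zin] add [jwv,tfbfg,nbw] -> 14 lines: ivz jtuhp nfh romay aecgg dydv hcxud nzet jwv tfbfg nbw nasu foert ykps
Hunk 3: at line 6 remove [hcxud] add [twcv,dyn] -> 15 lines: ivz jtuhp nfh romay aecgg dydv twcv dyn nzet jwv tfbfg nbw nasu foert ykps
Hunk 4: at line 8 remove [nzet] add [tbkb,ojww] -> 16 lines: ivz jtuhp nfh romay aecgg dydv twcv dyn tbkb ojww jwv tfbfg nbw nasu foert ykps

Answer: ivz
jtuhp
nfh
romay
aecgg
dydv
twcv
dyn
tbkb
ojww
jwv
tfbfg
nbw
nasu
foert
ykps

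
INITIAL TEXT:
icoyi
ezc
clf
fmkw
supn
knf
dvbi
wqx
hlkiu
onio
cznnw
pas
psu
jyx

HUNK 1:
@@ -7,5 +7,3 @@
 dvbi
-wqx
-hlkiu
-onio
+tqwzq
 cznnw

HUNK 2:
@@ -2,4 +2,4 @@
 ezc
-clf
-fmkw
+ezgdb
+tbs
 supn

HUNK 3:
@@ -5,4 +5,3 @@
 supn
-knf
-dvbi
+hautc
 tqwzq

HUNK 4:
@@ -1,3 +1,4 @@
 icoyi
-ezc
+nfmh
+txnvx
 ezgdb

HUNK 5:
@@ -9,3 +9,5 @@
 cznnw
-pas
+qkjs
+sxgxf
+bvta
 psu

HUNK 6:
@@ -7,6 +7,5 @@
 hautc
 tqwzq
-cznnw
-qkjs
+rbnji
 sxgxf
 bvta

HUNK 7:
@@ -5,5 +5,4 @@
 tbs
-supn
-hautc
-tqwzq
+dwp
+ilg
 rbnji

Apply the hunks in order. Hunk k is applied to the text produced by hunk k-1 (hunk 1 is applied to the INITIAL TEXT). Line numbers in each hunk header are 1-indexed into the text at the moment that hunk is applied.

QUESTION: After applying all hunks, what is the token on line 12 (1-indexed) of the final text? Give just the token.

Hunk 1: at line 7 remove [wqx,hlkiu,onio] add [tqwzq] -> 12 lines: icoyi ezc clf fmkw supn knf dvbi tqwzq cznnw pas psu jyx
Hunk 2: at line 2 remove [clf,fmkw] add [ezgdb,tbs] -> 12 lines: icoyi ezc ezgdb tbs supn knf dvbi tqwzq cznnw pas psu jyx
Hunk 3: at line 5 remove [knf,dvbi] add [hautc] -> 11 lines: icoyi ezc ezgdb tbs supn hautc tqwzq cznnw pas psu jyx
Hunk 4: at line 1 remove [ezc] add [nfmh,txnvx] -> 12 lines: icoyi nfmh txnvx ezgdb tbs supn hautc tqwzq cznnw pas psu jyx
Hunk 5: at line 9 remove [pas] add [qkjs,sxgxf,bvta] -> 14 lines: icoyi nfmh txnvx ezgdb tbs supn hautc tqwzq cznnw qkjs sxgxf bvta psu jyx
Hunk 6: at line 7 remove [cznnw,qkjs] add [rbnji] -> 13 lines: icoyi nfmh txnvx ezgdb tbs supn hautc tqwzq rbnji sxgxf bvta psu jyx
Hunk 7: at line 5 remove [supn,hautc,tqwzq] add [dwp,ilg] -> 12 lines: icoyi nfmh txnvx ezgdb tbs dwp ilg rbnji sxgxf bvta psu jyx
Final line 12: jyx

Answer: jyx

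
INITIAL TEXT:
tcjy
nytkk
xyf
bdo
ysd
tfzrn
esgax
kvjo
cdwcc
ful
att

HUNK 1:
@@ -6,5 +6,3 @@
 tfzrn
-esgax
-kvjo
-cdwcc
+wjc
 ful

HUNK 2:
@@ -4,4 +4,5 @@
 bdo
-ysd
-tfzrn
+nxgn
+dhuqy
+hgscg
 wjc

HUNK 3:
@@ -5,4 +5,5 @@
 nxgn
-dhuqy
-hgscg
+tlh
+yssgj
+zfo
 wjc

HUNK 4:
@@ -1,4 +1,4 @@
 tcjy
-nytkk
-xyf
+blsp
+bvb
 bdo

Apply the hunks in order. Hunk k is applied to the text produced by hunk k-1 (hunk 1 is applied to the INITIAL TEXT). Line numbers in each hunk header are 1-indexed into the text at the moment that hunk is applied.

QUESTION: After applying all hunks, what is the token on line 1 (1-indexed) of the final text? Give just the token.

Answer: tcjy

Derivation:
Hunk 1: at line 6 remove [esgax,kvjo,cdwcc] add [wjc] -> 9 lines: tcjy nytkk xyf bdo ysd tfzrn wjc ful att
Hunk 2: at line 4 remove [ysd,tfzrn] add [nxgn,dhuqy,hgscg] -> 10 lines: tcjy nytkk xyf bdo nxgn dhuqy hgscg wjc ful att
Hunk 3: at line 5 remove [dhuqy,hgscg] add [tlh,yssgj,zfo] -> 11 lines: tcjy nytkk xyf bdo nxgn tlh yssgj zfo wjc ful att
Hunk 4: at line 1 remove [nytkk,xyf] add [blsp,bvb] -> 11 lines: tcjy blsp bvb bdo nxgn tlh yssgj zfo wjc ful att
Final line 1: tcjy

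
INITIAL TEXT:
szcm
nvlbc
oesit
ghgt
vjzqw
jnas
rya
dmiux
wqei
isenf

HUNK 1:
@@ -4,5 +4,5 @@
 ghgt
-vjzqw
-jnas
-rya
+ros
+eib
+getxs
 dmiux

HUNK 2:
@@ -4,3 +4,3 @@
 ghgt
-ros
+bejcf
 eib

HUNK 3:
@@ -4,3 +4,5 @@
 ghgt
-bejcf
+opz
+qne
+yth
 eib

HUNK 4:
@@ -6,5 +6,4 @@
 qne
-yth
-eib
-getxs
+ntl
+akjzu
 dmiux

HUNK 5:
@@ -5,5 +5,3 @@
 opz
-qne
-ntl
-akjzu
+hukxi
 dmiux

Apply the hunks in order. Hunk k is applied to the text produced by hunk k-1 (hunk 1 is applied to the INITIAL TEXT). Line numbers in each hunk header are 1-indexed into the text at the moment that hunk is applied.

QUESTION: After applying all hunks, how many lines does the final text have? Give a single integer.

Hunk 1: at line 4 remove [vjzqw,jnas,rya] add [ros,eib,getxs] -> 10 lines: szcm nvlbc oesit ghgt ros eib getxs dmiux wqei isenf
Hunk 2: at line 4 remove [ros] add [bejcf] -> 10 lines: szcm nvlbc oesit ghgt bejcf eib getxs dmiux wqei isenf
Hunk 3: at line 4 remove [bejcf] add [opz,qne,yth] -> 12 lines: szcm nvlbc oesit ghgt opz qne yth eib getxs dmiux wqei isenf
Hunk 4: at line 6 remove [yth,eib,getxs] add [ntl,akjzu] -> 11 lines: szcm nvlbc oesit ghgt opz qne ntl akjzu dmiux wqei isenf
Hunk 5: at line 5 remove [qne,ntl,akjzu] add [hukxi] -> 9 lines: szcm nvlbc oesit ghgt opz hukxi dmiux wqei isenf
Final line count: 9

Answer: 9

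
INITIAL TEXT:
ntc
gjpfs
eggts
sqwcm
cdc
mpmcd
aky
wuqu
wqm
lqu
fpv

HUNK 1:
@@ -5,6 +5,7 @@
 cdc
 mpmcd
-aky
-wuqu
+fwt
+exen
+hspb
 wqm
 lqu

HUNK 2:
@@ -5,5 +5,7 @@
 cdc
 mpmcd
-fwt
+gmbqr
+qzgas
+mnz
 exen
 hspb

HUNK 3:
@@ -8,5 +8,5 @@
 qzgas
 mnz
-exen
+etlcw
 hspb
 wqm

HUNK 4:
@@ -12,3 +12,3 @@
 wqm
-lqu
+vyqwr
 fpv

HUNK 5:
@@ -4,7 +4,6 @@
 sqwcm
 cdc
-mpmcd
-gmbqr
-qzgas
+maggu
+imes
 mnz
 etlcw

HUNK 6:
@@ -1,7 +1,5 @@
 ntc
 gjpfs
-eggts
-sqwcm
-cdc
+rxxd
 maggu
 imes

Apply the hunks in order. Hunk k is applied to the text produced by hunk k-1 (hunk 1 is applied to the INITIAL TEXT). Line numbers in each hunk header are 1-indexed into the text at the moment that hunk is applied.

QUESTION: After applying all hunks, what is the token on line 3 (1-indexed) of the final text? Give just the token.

Answer: rxxd

Derivation:
Hunk 1: at line 5 remove [aky,wuqu] add [fwt,exen,hspb] -> 12 lines: ntc gjpfs eggts sqwcm cdc mpmcd fwt exen hspb wqm lqu fpv
Hunk 2: at line 5 remove [fwt] add [gmbqr,qzgas,mnz] -> 14 lines: ntc gjpfs eggts sqwcm cdc mpmcd gmbqr qzgas mnz exen hspb wqm lqu fpv
Hunk 3: at line 8 remove [exen] add [etlcw] -> 14 lines: ntc gjpfs eggts sqwcm cdc mpmcd gmbqr qzgas mnz etlcw hspb wqm lqu fpv
Hunk 4: at line 12 remove [lqu] add [vyqwr] -> 14 lines: ntc gjpfs eggts sqwcm cdc mpmcd gmbqr qzgas mnz etlcw hspb wqm vyqwr fpv
Hunk 5: at line 4 remove [mpmcd,gmbqr,qzgas] add [maggu,imes] -> 13 lines: ntc gjpfs eggts sqwcm cdc maggu imes mnz etlcw hspb wqm vyqwr fpv
Hunk 6: at line 1 remove [eggts,sqwcm,cdc] add [rxxd] -> 11 lines: ntc gjpfs rxxd maggu imes mnz etlcw hspb wqm vyqwr fpv
Final line 3: rxxd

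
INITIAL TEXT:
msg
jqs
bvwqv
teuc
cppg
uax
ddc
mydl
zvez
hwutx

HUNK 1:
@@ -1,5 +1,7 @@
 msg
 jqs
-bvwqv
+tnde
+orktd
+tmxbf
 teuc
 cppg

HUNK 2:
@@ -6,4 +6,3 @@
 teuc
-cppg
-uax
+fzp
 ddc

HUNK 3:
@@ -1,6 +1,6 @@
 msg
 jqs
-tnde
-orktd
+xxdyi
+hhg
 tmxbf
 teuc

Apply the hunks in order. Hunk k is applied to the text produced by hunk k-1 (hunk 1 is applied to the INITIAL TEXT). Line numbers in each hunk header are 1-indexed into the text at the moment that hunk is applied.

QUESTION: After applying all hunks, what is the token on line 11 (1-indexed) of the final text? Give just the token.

Hunk 1: at line 1 remove [bvwqv] add [tnde,orktd,tmxbf] -> 12 lines: msg jqs tnde orktd tmxbf teuc cppg uax ddc mydl zvez hwutx
Hunk 2: at line 6 remove [cppg,uax] add [fzp] -> 11 lines: msg jqs tnde orktd tmxbf teuc fzp ddc mydl zvez hwutx
Hunk 3: at line 1 remove [tnde,orktd] add [xxdyi,hhg] -> 11 lines: msg jqs xxdyi hhg tmxbf teuc fzp ddc mydl zvez hwutx
Final line 11: hwutx

Answer: hwutx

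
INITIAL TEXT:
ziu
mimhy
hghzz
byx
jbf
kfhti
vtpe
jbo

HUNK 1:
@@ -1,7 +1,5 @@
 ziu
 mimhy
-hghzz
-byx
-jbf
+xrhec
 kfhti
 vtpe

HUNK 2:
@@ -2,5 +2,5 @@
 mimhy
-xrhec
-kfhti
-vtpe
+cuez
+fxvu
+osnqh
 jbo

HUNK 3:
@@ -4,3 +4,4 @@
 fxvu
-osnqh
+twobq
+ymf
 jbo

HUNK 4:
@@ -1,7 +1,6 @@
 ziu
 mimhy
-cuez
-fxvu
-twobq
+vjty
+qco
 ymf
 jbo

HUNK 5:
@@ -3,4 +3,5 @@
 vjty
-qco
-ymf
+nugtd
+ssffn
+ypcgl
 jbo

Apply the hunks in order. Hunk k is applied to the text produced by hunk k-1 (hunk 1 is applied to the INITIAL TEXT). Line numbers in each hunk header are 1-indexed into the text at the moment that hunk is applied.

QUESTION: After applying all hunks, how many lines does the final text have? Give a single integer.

Answer: 7

Derivation:
Hunk 1: at line 1 remove [hghzz,byx,jbf] add [xrhec] -> 6 lines: ziu mimhy xrhec kfhti vtpe jbo
Hunk 2: at line 2 remove [xrhec,kfhti,vtpe] add [cuez,fxvu,osnqh] -> 6 lines: ziu mimhy cuez fxvu osnqh jbo
Hunk 3: at line 4 remove [osnqh] add [twobq,ymf] -> 7 lines: ziu mimhy cuez fxvu twobq ymf jbo
Hunk 4: at line 1 remove [cuez,fxvu,twobq] add [vjty,qco] -> 6 lines: ziu mimhy vjty qco ymf jbo
Hunk 5: at line 3 remove [qco,ymf] add [nugtd,ssffn,ypcgl] -> 7 lines: ziu mimhy vjty nugtd ssffn ypcgl jbo
Final line count: 7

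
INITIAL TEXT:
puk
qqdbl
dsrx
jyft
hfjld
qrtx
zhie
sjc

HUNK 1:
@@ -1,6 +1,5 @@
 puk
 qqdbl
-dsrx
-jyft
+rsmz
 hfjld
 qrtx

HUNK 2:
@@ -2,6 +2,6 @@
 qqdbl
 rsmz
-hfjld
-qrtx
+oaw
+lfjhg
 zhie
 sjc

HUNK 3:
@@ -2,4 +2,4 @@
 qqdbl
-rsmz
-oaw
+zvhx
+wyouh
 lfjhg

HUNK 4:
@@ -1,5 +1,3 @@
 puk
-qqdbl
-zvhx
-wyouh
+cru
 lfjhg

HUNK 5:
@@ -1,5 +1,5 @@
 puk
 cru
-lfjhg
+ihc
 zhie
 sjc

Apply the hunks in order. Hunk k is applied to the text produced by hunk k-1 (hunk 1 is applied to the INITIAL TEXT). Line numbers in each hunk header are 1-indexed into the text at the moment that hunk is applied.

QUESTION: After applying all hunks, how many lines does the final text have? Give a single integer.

Answer: 5

Derivation:
Hunk 1: at line 1 remove [dsrx,jyft] add [rsmz] -> 7 lines: puk qqdbl rsmz hfjld qrtx zhie sjc
Hunk 2: at line 2 remove [hfjld,qrtx] add [oaw,lfjhg] -> 7 lines: puk qqdbl rsmz oaw lfjhg zhie sjc
Hunk 3: at line 2 remove [rsmz,oaw] add [zvhx,wyouh] -> 7 lines: puk qqdbl zvhx wyouh lfjhg zhie sjc
Hunk 4: at line 1 remove [qqdbl,zvhx,wyouh] add [cru] -> 5 lines: puk cru lfjhg zhie sjc
Hunk 5: at line 1 remove [lfjhg] add [ihc] -> 5 lines: puk cru ihc zhie sjc
Final line count: 5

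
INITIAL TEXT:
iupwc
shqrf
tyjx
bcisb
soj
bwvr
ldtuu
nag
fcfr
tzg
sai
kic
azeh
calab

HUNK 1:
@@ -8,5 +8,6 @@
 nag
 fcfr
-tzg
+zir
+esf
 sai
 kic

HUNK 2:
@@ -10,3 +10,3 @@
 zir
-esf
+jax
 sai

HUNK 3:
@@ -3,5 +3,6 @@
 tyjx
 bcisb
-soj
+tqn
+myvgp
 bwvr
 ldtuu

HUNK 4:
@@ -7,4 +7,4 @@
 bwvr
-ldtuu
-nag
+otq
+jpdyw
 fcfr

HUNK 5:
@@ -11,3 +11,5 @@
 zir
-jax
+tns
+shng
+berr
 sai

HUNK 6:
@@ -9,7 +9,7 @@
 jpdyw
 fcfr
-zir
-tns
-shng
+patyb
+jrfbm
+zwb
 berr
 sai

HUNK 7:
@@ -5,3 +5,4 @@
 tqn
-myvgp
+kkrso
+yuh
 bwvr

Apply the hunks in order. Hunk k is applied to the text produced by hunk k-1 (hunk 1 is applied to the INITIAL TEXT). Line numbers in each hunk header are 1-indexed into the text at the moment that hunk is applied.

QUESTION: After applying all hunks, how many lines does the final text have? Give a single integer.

Hunk 1: at line 8 remove [tzg] add [zir,esf] -> 15 lines: iupwc shqrf tyjx bcisb soj bwvr ldtuu nag fcfr zir esf sai kic azeh calab
Hunk 2: at line 10 remove [esf] add [jax] -> 15 lines: iupwc shqrf tyjx bcisb soj bwvr ldtuu nag fcfr zir jax sai kic azeh calab
Hunk 3: at line 3 remove [soj] add [tqn,myvgp] -> 16 lines: iupwc shqrf tyjx bcisb tqn myvgp bwvr ldtuu nag fcfr zir jax sai kic azeh calab
Hunk 4: at line 7 remove [ldtuu,nag] add [otq,jpdyw] -> 16 lines: iupwc shqrf tyjx bcisb tqn myvgp bwvr otq jpdyw fcfr zir jax sai kic azeh calab
Hunk 5: at line 11 remove [jax] add [tns,shng,berr] -> 18 lines: iupwc shqrf tyjx bcisb tqn myvgp bwvr otq jpdyw fcfr zir tns shng berr sai kic azeh calab
Hunk 6: at line 9 remove [zir,tns,shng] add [patyb,jrfbm,zwb] -> 18 lines: iupwc shqrf tyjx bcisb tqn myvgp bwvr otq jpdyw fcfr patyb jrfbm zwb berr sai kic azeh calab
Hunk 7: at line 5 remove [myvgp] add [kkrso,yuh] -> 19 lines: iupwc shqrf tyjx bcisb tqn kkrso yuh bwvr otq jpdyw fcfr patyb jrfbm zwb berr sai kic azeh calab
Final line count: 19

Answer: 19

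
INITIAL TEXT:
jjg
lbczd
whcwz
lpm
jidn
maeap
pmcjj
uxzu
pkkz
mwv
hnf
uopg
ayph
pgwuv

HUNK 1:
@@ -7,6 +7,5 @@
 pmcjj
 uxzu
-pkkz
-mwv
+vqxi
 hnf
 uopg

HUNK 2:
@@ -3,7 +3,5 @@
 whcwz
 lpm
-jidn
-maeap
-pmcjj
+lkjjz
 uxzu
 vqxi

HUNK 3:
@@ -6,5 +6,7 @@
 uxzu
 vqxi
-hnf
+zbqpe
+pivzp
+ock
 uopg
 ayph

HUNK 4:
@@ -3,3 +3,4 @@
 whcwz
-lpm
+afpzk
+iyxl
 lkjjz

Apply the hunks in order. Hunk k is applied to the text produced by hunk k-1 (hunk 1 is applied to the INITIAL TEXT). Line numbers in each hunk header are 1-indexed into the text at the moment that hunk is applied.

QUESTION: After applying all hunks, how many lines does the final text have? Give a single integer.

Answer: 14

Derivation:
Hunk 1: at line 7 remove [pkkz,mwv] add [vqxi] -> 13 lines: jjg lbczd whcwz lpm jidn maeap pmcjj uxzu vqxi hnf uopg ayph pgwuv
Hunk 2: at line 3 remove [jidn,maeap,pmcjj] add [lkjjz] -> 11 lines: jjg lbczd whcwz lpm lkjjz uxzu vqxi hnf uopg ayph pgwuv
Hunk 3: at line 6 remove [hnf] add [zbqpe,pivzp,ock] -> 13 lines: jjg lbczd whcwz lpm lkjjz uxzu vqxi zbqpe pivzp ock uopg ayph pgwuv
Hunk 4: at line 3 remove [lpm] add [afpzk,iyxl] -> 14 lines: jjg lbczd whcwz afpzk iyxl lkjjz uxzu vqxi zbqpe pivzp ock uopg ayph pgwuv
Final line count: 14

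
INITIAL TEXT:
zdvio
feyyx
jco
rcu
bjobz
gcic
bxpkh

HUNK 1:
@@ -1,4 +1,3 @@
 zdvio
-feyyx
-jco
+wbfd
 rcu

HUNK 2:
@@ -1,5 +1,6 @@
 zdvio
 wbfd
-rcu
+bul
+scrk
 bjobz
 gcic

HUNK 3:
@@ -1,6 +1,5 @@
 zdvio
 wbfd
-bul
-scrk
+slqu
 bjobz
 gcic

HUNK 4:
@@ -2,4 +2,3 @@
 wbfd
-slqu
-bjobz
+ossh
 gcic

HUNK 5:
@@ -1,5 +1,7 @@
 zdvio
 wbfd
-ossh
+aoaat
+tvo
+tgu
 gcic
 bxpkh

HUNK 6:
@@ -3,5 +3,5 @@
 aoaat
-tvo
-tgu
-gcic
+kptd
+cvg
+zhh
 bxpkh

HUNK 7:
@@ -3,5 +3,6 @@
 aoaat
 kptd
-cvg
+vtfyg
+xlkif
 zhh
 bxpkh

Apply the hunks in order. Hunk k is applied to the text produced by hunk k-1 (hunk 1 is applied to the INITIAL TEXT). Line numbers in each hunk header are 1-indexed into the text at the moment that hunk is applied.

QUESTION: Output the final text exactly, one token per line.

Answer: zdvio
wbfd
aoaat
kptd
vtfyg
xlkif
zhh
bxpkh

Derivation:
Hunk 1: at line 1 remove [feyyx,jco] add [wbfd] -> 6 lines: zdvio wbfd rcu bjobz gcic bxpkh
Hunk 2: at line 1 remove [rcu] add [bul,scrk] -> 7 lines: zdvio wbfd bul scrk bjobz gcic bxpkh
Hunk 3: at line 1 remove [bul,scrk] add [slqu] -> 6 lines: zdvio wbfd slqu bjobz gcic bxpkh
Hunk 4: at line 2 remove [slqu,bjobz] add [ossh] -> 5 lines: zdvio wbfd ossh gcic bxpkh
Hunk 5: at line 1 remove [ossh] add [aoaat,tvo,tgu] -> 7 lines: zdvio wbfd aoaat tvo tgu gcic bxpkh
Hunk 6: at line 3 remove [tvo,tgu,gcic] add [kptd,cvg,zhh] -> 7 lines: zdvio wbfd aoaat kptd cvg zhh bxpkh
Hunk 7: at line 3 remove [cvg] add [vtfyg,xlkif] -> 8 lines: zdvio wbfd aoaat kptd vtfyg xlkif zhh bxpkh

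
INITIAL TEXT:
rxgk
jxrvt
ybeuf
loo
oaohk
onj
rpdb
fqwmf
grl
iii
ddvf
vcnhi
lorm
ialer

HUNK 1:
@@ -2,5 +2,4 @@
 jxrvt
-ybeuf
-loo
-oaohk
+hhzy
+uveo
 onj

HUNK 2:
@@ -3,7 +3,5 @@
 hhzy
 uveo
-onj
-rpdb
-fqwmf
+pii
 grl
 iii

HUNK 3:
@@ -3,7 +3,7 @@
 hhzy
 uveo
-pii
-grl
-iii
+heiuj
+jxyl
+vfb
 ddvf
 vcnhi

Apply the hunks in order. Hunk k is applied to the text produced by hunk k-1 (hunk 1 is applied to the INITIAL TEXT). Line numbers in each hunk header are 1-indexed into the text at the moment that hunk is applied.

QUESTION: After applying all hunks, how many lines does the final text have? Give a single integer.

Hunk 1: at line 2 remove [ybeuf,loo,oaohk] add [hhzy,uveo] -> 13 lines: rxgk jxrvt hhzy uveo onj rpdb fqwmf grl iii ddvf vcnhi lorm ialer
Hunk 2: at line 3 remove [onj,rpdb,fqwmf] add [pii] -> 11 lines: rxgk jxrvt hhzy uveo pii grl iii ddvf vcnhi lorm ialer
Hunk 3: at line 3 remove [pii,grl,iii] add [heiuj,jxyl,vfb] -> 11 lines: rxgk jxrvt hhzy uveo heiuj jxyl vfb ddvf vcnhi lorm ialer
Final line count: 11

Answer: 11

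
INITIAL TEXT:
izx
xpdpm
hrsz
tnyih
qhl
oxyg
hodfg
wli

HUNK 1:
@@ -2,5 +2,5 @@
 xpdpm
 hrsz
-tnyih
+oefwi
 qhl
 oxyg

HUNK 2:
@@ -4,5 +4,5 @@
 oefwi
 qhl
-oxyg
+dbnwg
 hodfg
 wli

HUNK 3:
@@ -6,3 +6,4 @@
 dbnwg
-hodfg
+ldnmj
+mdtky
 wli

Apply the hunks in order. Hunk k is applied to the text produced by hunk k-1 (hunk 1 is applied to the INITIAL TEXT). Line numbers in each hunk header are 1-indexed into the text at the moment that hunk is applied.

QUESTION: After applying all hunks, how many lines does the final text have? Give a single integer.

Hunk 1: at line 2 remove [tnyih] add [oefwi] -> 8 lines: izx xpdpm hrsz oefwi qhl oxyg hodfg wli
Hunk 2: at line 4 remove [oxyg] add [dbnwg] -> 8 lines: izx xpdpm hrsz oefwi qhl dbnwg hodfg wli
Hunk 3: at line 6 remove [hodfg] add [ldnmj,mdtky] -> 9 lines: izx xpdpm hrsz oefwi qhl dbnwg ldnmj mdtky wli
Final line count: 9

Answer: 9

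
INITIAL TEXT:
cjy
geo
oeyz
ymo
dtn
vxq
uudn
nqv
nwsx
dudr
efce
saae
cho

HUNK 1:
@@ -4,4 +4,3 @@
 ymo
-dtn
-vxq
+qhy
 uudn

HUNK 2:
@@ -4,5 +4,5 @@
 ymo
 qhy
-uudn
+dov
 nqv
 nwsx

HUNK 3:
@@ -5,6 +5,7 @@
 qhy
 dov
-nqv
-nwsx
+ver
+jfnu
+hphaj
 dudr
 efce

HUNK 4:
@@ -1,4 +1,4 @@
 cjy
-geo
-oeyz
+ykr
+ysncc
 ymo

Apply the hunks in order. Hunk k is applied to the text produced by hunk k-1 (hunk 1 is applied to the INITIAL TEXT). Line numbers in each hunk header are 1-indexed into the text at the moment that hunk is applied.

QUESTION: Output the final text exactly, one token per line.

Hunk 1: at line 4 remove [dtn,vxq] add [qhy] -> 12 lines: cjy geo oeyz ymo qhy uudn nqv nwsx dudr efce saae cho
Hunk 2: at line 4 remove [uudn] add [dov] -> 12 lines: cjy geo oeyz ymo qhy dov nqv nwsx dudr efce saae cho
Hunk 3: at line 5 remove [nqv,nwsx] add [ver,jfnu,hphaj] -> 13 lines: cjy geo oeyz ymo qhy dov ver jfnu hphaj dudr efce saae cho
Hunk 4: at line 1 remove [geo,oeyz] add [ykr,ysncc] -> 13 lines: cjy ykr ysncc ymo qhy dov ver jfnu hphaj dudr efce saae cho

Answer: cjy
ykr
ysncc
ymo
qhy
dov
ver
jfnu
hphaj
dudr
efce
saae
cho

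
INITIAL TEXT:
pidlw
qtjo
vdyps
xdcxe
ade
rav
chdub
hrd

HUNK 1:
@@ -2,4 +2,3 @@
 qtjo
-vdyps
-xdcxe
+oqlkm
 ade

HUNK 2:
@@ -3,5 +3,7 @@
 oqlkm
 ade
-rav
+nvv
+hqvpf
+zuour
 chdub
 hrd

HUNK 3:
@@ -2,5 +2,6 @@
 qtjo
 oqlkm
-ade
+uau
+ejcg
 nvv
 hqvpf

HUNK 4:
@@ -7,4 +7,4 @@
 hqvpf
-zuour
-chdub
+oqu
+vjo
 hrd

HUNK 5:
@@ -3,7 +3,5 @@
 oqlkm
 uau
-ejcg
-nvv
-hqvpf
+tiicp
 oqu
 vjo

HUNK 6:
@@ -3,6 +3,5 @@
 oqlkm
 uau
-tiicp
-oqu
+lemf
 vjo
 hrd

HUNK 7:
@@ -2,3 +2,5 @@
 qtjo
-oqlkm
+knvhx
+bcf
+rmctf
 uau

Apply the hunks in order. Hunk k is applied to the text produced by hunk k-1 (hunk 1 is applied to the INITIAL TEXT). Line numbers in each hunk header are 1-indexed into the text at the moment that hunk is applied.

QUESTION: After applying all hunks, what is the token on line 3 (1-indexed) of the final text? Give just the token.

Hunk 1: at line 2 remove [vdyps,xdcxe] add [oqlkm] -> 7 lines: pidlw qtjo oqlkm ade rav chdub hrd
Hunk 2: at line 3 remove [rav] add [nvv,hqvpf,zuour] -> 9 lines: pidlw qtjo oqlkm ade nvv hqvpf zuour chdub hrd
Hunk 3: at line 2 remove [ade] add [uau,ejcg] -> 10 lines: pidlw qtjo oqlkm uau ejcg nvv hqvpf zuour chdub hrd
Hunk 4: at line 7 remove [zuour,chdub] add [oqu,vjo] -> 10 lines: pidlw qtjo oqlkm uau ejcg nvv hqvpf oqu vjo hrd
Hunk 5: at line 3 remove [ejcg,nvv,hqvpf] add [tiicp] -> 8 lines: pidlw qtjo oqlkm uau tiicp oqu vjo hrd
Hunk 6: at line 3 remove [tiicp,oqu] add [lemf] -> 7 lines: pidlw qtjo oqlkm uau lemf vjo hrd
Hunk 7: at line 2 remove [oqlkm] add [knvhx,bcf,rmctf] -> 9 lines: pidlw qtjo knvhx bcf rmctf uau lemf vjo hrd
Final line 3: knvhx

Answer: knvhx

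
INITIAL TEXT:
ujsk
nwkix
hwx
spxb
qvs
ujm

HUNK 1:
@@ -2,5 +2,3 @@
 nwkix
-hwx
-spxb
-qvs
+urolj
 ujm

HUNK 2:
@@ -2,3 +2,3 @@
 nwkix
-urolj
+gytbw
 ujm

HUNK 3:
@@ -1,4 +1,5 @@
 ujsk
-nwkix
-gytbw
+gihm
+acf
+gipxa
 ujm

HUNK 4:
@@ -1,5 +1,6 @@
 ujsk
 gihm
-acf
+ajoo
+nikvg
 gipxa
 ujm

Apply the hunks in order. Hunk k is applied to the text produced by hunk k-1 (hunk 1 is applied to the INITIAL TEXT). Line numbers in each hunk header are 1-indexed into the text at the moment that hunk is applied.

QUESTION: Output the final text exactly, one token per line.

Answer: ujsk
gihm
ajoo
nikvg
gipxa
ujm

Derivation:
Hunk 1: at line 2 remove [hwx,spxb,qvs] add [urolj] -> 4 lines: ujsk nwkix urolj ujm
Hunk 2: at line 2 remove [urolj] add [gytbw] -> 4 lines: ujsk nwkix gytbw ujm
Hunk 3: at line 1 remove [nwkix,gytbw] add [gihm,acf,gipxa] -> 5 lines: ujsk gihm acf gipxa ujm
Hunk 4: at line 1 remove [acf] add [ajoo,nikvg] -> 6 lines: ujsk gihm ajoo nikvg gipxa ujm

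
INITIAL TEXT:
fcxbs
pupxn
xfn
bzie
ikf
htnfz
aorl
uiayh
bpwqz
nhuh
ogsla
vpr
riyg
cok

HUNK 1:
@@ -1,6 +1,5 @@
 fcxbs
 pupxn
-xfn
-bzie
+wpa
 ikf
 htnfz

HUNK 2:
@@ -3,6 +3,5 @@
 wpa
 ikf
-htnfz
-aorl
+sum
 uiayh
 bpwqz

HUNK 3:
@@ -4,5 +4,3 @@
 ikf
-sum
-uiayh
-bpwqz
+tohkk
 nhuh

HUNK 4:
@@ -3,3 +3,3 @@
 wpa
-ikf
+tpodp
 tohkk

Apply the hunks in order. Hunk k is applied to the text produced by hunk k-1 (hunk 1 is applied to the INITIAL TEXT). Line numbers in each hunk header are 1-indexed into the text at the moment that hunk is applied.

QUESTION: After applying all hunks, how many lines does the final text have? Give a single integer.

Answer: 10

Derivation:
Hunk 1: at line 1 remove [xfn,bzie] add [wpa] -> 13 lines: fcxbs pupxn wpa ikf htnfz aorl uiayh bpwqz nhuh ogsla vpr riyg cok
Hunk 2: at line 3 remove [htnfz,aorl] add [sum] -> 12 lines: fcxbs pupxn wpa ikf sum uiayh bpwqz nhuh ogsla vpr riyg cok
Hunk 3: at line 4 remove [sum,uiayh,bpwqz] add [tohkk] -> 10 lines: fcxbs pupxn wpa ikf tohkk nhuh ogsla vpr riyg cok
Hunk 4: at line 3 remove [ikf] add [tpodp] -> 10 lines: fcxbs pupxn wpa tpodp tohkk nhuh ogsla vpr riyg cok
Final line count: 10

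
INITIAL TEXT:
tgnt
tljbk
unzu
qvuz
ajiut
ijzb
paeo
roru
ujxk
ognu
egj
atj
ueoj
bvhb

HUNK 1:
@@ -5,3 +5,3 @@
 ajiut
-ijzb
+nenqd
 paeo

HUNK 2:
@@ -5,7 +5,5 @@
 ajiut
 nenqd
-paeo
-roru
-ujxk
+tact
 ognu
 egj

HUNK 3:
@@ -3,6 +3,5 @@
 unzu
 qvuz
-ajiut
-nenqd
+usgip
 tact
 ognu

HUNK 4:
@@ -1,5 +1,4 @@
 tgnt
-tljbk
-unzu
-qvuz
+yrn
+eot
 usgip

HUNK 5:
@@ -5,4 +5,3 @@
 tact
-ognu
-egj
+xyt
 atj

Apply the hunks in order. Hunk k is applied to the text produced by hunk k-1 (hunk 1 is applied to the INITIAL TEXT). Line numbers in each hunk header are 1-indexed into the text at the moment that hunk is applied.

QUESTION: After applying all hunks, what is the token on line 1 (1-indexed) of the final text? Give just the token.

Hunk 1: at line 5 remove [ijzb] add [nenqd] -> 14 lines: tgnt tljbk unzu qvuz ajiut nenqd paeo roru ujxk ognu egj atj ueoj bvhb
Hunk 2: at line 5 remove [paeo,roru,ujxk] add [tact] -> 12 lines: tgnt tljbk unzu qvuz ajiut nenqd tact ognu egj atj ueoj bvhb
Hunk 3: at line 3 remove [ajiut,nenqd] add [usgip] -> 11 lines: tgnt tljbk unzu qvuz usgip tact ognu egj atj ueoj bvhb
Hunk 4: at line 1 remove [tljbk,unzu,qvuz] add [yrn,eot] -> 10 lines: tgnt yrn eot usgip tact ognu egj atj ueoj bvhb
Hunk 5: at line 5 remove [ognu,egj] add [xyt] -> 9 lines: tgnt yrn eot usgip tact xyt atj ueoj bvhb
Final line 1: tgnt

Answer: tgnt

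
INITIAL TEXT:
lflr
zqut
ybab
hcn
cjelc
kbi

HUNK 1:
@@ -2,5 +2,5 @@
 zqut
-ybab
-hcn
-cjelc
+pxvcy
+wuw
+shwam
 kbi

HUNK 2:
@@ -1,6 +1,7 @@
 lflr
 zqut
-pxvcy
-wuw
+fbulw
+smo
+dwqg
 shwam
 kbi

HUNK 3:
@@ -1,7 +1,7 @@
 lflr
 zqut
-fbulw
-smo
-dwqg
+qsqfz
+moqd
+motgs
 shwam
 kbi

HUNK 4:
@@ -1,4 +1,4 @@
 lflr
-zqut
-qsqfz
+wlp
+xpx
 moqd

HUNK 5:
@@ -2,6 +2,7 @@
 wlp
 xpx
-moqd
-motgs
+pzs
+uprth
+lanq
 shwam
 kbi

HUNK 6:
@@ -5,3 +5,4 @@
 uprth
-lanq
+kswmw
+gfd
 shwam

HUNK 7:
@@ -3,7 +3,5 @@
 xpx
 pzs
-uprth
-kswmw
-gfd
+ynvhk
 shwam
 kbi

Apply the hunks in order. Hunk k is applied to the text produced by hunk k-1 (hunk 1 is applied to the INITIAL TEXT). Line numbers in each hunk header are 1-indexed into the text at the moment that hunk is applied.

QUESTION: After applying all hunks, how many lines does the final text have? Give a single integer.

Hunk 1: at line 2 remove [ybab,hcn,cjelc] add [pxvcy,wuw,shwam] -> 6 lines: lflr zqut pxvcy wuw shwam kbi
Hunk 2: at line 1 remove [pxvcy,wuw] add [fbulw,smo,dwqg] -> 7 lines: lflr zqut fbulw smo dwqg shwam kbi
Hunk 3: at line 1 remove [fbulw,smo,dwqg] add [qsqfz,moqd,motgs] -> 7 lines: lflr zqut qsqfz moqd motgs shwam kbi
Hunk 4: at line 1 remove [zqut,qsqfz] add [wlp,xpx] -> 7 lines: lflr wlp xpx moqd motgs shwam kbi
Hunk 5: at line 2 remove [moqd,motgs] add [pzs,uprth,lanq] -> 8 lines: lflr wlp xpx pzs uprth lanq shwam kbi
Hunk 6: at line 5 remove [lanq] add [kswmw,gfd] -> 9 lines: lflr wlp xpx pzs uprth kswmw gfd shwam kbi
Hunk 7: at line 3 remove [uprth,kswmw,gfd] add [ynvhk] -> 7 lines: lflr wlp xpx pzs ynvhk shwam kbi
Final line count: 7

Answer: 7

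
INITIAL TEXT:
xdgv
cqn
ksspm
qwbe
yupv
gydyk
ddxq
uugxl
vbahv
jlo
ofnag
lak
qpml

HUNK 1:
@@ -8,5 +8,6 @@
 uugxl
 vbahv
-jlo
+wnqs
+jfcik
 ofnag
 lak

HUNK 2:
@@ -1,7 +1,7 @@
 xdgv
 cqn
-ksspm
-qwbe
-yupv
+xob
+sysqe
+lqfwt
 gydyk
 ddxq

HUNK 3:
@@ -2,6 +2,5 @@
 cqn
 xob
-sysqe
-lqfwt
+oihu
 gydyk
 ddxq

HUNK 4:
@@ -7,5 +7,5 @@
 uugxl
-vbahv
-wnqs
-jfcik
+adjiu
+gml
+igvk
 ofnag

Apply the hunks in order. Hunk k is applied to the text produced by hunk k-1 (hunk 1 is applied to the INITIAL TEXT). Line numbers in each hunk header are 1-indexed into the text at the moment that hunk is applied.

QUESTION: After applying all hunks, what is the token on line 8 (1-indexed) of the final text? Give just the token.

Answer: adjiu

Derivation:
Hunk 1: at line 8 remove [jlo] add [wnqs,jfcik] -> 14 lines: xdgv cqn ksspm qwbe yupv gydyk ddxq uugxl vbahv wnqs jfcik ofnag lak qpml
Hunk 2: at line 1 remove [ksspm,qwbe,yupv] add [xob,sysqe,lqfwt] -> 14 lines: xdgv cqn xob sysqe lqfwt gydyk ddxq uugxl vbahv wnqs jfcik ofnag lak qpml
Hunk 3: at line 2 remove [sysqe,lqfwt] add [oihu] -> 13 lines: xdgv cqn xob oihu gydyk ddxq uugxl vbahv wnqs jfcik ofnag lak qpml
Hunk 4: at line 7 remove [vbahv,wnqs,jfcik] add [adjiu,gml,igvk] -> 13 lines: xdgv cqn xob oihu gydyk ddxq uugxl adjiu gml igvk ofnag lak qpml
Final line 8: adjiu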